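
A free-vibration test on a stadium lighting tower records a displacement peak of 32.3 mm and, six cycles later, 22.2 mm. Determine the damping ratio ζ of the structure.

0.00995

Logarithmic decrement δ = (1/n)·ln(x₀/x_n) = (1/6)·ln(32.3/22.2) = (1/6)·ln(1.455) = 0.06250.
ζ = δ/√(4π² + δ²) = 0.06250/√(39.48 + 0.00391) = 0.06250/6.283 = 0.009946.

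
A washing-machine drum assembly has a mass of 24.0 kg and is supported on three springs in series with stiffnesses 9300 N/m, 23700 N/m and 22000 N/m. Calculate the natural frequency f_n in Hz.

2.33 Hz

Series springs: 1/k_eq = 1/9300 + 1/23700 + 1/22000 = 0.0001952, so k_eq = 5124 N/m.
ω_n = √(k_eq/m) = √(5124/24.0) = √213.5 = 14.61 rad/s.
f_n = ω_n/(2π) = 14.61/6.283 = 2.325 Hz.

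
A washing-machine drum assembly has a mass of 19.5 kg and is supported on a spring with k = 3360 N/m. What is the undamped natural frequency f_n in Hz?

2.09 Hz

ω_n = √(k/m) = √(3360/19.5) = √172.3 = 13.13 rad/s.
f_n = ω_n/(2π) = 13.13/6.283 = 2.089 Hz.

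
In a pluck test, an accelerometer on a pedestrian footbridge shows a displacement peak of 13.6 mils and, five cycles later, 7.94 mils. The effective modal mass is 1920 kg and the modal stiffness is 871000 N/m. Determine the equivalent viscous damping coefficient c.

1400 N·s/m

Logarithmic decrement δ = (1/n)·ln(x₀/x_n) = (1/5)·ln(13.6/7.94) = (1/5)·ln(1.713) = 0.1076.
ζ = δ/√(4π² + δ²) = 0.1076/√(39.48 + 0.0116) = 0.1076/6.284 = 0.01713.
c = ζ · 2√(km) = 0.01713 × 2√(871000 × 1920) = 0.01713 × 81790 = 1401 N·s/m.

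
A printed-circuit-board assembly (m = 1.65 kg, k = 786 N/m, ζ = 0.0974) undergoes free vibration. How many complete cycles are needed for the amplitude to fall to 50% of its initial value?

Logarithmic decrement δ = 2πζ/√(1 − ζ²) = 2π × 0.09740/√(1 − 0.00949) = 0.6149.
x_n/x₀ = e^(−nδ) ≤ 0.5; take ln: n ≥ ln(1/0.5)/δ = 0.6931/0.6149 = 1.127.
So 2 complete cycles are required.

2 cycles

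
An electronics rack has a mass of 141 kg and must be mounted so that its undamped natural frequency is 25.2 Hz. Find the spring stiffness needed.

3530000 N/m

ω_n = 2πf_n = 2π × 25.2 = 158.3 rad/s.
k = m·ω_n² = 141 × 158.3² = 141 × 25070 = 3535000 N/m.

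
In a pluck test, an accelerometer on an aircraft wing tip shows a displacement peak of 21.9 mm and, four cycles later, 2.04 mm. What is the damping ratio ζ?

0.0940

Logarithmic decrement δ = (1/n)·ln(x₀/x_n) = (1/4)·ln(21.9/2.04) = (1/4)·ln(10.74) = 0.5934.
ζ = δ/√(4π² + δ²) = 0.5934/√(39.48 + 0.352) = 0.5934/6.311 = 0.09402.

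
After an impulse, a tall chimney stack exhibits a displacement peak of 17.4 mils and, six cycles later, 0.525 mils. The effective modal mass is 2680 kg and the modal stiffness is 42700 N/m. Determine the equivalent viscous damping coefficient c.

1980 N·s/m

Logarithmic decrement δ = (1/n)·ln(x₀/x_n) = (1/6)·ln(17.4/0.525) = (1/6)·ln(33.14) = 0.5835.
ζ = δ/√(4π² + δ²) = 0.5835/√(39.48 + 0.340) = 0.5835/6.310 = 0.09246.
c = ζ · 2√(km) = 0.09246 × 2√(42700 × 2680) = 0.09246 × 21390 = 1978 N·s/m.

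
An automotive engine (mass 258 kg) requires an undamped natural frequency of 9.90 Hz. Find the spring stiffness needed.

998000 N/m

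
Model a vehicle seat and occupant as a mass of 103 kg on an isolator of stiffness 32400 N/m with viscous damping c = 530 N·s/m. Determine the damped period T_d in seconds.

0.358 s

ω_n = √(k/m) = √(32400/103) = 17.74 rad/s.
Critical damping c_c = 2√(k·m) = 2√(32400 × 103) = 3654 N·s/m, so ζ = c/c_c = 530/3654 = 0.1451.
ω_d = ω_n√(1 − ζ²) = 17.74 × √(1 − 0.0210) = 17.55 rad/s.
T_d = 2π/ω_d = 0.3581 s.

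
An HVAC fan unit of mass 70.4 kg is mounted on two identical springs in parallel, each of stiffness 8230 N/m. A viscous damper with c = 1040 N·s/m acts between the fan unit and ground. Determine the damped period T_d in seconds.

0.469 s

Parallel springs add: k_eq = 2 × 8230 = 16460 N/m.
ω_n = √(k_eq/m) = √(16460/70.4) = 15.29 rad/s.
Critical damping c_c = 2√(k_eq·m) = 2√(16460 × 70.4) = 2153 N·s/m, so ζ = c/c_c = 1040/2153 = 0.4831.
ω_d = ω_n√(1 − ζ²) = 15.29 × √(1 − 0.233) = 13.39 rad/s.
T_d = 2π/ω_d = 0.4693 s.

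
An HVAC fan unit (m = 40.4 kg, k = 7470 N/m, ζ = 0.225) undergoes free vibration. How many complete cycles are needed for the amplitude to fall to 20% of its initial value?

Logarithmic decrement δ = 2πζ/√(1 − ζ²) = 2π × 0.2250/√(1 − 0.0506) = 1.451.
x_n/x₀ = e^(−nδ) ≤ 0.2; take ln: n ≥ ln(1/0.2)/δ = 1.609/1.451 = 1.109.
So 2 complete cycles are required.

2 cycles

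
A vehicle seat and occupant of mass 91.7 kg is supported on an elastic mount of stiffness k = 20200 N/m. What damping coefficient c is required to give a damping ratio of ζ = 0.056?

152 N·s/m

c_c = 2√(k·m) = 2√(20200 × 91.7) = 2722 N·s/m.
c = ζ·c_c = 0.056 × 2722 = 152.4 N·s/m.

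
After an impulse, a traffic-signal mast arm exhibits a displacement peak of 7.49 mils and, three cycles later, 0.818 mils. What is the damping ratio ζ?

0.117

Logarithmic decrement δ = (1/n)·ln(x₀/x_n) = (1/3)·ln(7.49/0.818) = (1/3)·ln(9.156) = 0.7382.
ζ = δ/√(4π² + δ²) = 0.7382/√(39.48 + 0.545) = 0.7382/6.326 = 0.1167.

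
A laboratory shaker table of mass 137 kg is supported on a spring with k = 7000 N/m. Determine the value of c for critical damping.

c_c = 2√(k·m) = 2√(7000 × 137) = 2 × 979.3 = 1959 N·s/m.

1960 N·s/m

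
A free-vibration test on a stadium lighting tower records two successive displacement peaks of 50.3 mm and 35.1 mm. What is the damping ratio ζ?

0.0572

Logarithmic decrement δ = (1/n)·ln(x₀/x_n) = (1/1)·ln(50.3/35.1) = (1/1)·ln(1.433) = 0.3598.
ζ = δ/√(4π² + δ²) = 0.3598/√(39.48 + 0.129) = 0.3598/6.293 = 0.05717.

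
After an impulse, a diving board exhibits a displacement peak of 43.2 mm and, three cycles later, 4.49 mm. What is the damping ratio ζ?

Logarithmic decrement δ = (1/n)·ln(x₀/x_n) = (1/3)·ln(43.2/4.49) = (1/3)·ln(9.621) = 0.7547.
ζ = δ/√(4π² + δ²) = 0.7547/√(39.48 + 0.570) = 0.7547/6.328 = 0.1193.

0.119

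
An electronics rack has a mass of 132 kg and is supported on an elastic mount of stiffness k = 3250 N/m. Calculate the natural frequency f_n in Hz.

0.790 Hz

ω_n = √(k/m) = √(3250/132) = √24.62 = 4.962 rad/s.
f_n = ω_n/(2π) = 4.962/6.283 = 0.7897 Hz.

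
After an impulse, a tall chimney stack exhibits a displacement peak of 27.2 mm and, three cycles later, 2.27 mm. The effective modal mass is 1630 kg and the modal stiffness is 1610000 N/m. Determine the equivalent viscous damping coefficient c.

13400 N·s/m

Logarithmic decrement δ = (1/n)·ln(x₀/x_n) = (1/3)·ln(27.2/2.27) = (1/3)·ln(11.98) = 0.8278.
ζ = δ/√(4π² + δ²) = 0.8278/√(39.48 + 0.685) = 0.8278/6.337 = 0.1306.
c = ζ · 2√(km) = 0.1306 × 2√(1610000 × 1630) = 0.1306 × 102500 = 13380 N·s/m.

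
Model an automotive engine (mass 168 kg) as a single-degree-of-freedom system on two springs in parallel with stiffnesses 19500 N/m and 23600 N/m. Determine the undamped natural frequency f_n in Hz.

Parallel springs add: k_eq = 19500 + 23600 = 43100 N/m.
ω_n = √(k_eq/m) = √(43100/168) = √256.5 = 16.02 rad/s.
f_n = ω_n/(2π) = 16.02/6.283 = 2.549 Hz.

2.55 Hz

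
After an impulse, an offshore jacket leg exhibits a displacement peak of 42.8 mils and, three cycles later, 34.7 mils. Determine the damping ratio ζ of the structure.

Logarithmic decrement δ = (1/n)·ln(x₀/x_n) = (1/3)·ln(42.8/34.7) = (1/3)·ln(1.233) = 0.06993.
ζ = δ/√(4π² + δ²) = 0.06993/√(39.48 + 0.00489) = 0.06993/6.284 = 0.01113.

0.0111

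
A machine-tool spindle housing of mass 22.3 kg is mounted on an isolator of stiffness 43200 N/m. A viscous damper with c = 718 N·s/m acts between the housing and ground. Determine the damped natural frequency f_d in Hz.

ω_n = √(k/m) = √(43200/22.3) = 44.01 rad/s.
Critical damping c_c = 2√(k·m) = 2√(43200 × 22.3) = 1963 N·s/m, so ζ = c/c_c = 718/1963 = 0.3658.
ω_d = ω_n√(1 − ζ²) = 44.01 × √(1 − 0.134) = 40.96 rad/s.
f_d = ω_d/(2π) = 6.520 Hz.

6.52 Hz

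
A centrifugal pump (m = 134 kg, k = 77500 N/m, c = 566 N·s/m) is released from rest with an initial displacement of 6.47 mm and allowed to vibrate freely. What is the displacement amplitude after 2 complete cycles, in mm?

ζ = c/(2√(km)) = 566/(2√(77500 × 134)) = 566/6445 = 0.08782.
Logarithmic decrement δ = 2πζ/√(1 − ζ²) = 2π × 0.08782/√(1 − 0.00771) = 0.5539.
After n cycles, x_n/x₀ = e^(−nδ), so x_2 = 6.47 × e^(−2 × 0.5539) = 6.47 × 0.3303 = 2.137 mm.

2.14 mm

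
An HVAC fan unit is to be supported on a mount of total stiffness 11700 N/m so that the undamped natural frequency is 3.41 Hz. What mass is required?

25.5 kg

ω_n = 2πf_n = 2π × 3.41 = 21.43 rad/s.
m = k/ω_n² = 11700/21.43² = 11700/459.1 = 25.49 kg.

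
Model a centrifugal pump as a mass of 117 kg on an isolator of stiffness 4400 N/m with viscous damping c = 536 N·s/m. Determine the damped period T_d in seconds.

1.10 s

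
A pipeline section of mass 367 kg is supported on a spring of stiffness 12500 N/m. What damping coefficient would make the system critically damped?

c_c = 2√(k·m) = 2√(12500 × 367) = 2 × 2142 = 4284 N·s/m.

4280 N·s/m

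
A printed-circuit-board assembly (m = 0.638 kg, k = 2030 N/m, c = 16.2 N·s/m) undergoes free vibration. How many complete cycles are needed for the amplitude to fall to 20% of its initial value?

2 cycles

ζ = c/(2√(km)) = 16.2/(2√(2030 × 0.638)) = 16.2/71.98 = 0.2251.
Logarithmic decrement δ = 2πζ/√(1 − ζ²) = 2π × 0.2251/√(1 − 0.0507) = 1.451.
x_n/x₀ = e^(−nδ) ≤ 0.2; take ln: n ≥ ln(1/0.2)/δ = 1.609/1.451 = 1.109.
So 2 complete cycles are required.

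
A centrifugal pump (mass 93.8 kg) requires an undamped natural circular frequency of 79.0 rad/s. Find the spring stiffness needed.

585000 N/m

k = m·ω_n² = 93.8 × 79.00² = 93.8 × 6241 = 585400 N/m.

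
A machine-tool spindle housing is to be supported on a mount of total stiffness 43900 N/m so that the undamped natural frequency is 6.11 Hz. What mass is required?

ω_n = 2πf_n = 2π × 6.11 = 38.39 rad/s.
m = k/ω_n² = 43900/38.39² = 43900/1474 = 29.79 kg.

29.8 kg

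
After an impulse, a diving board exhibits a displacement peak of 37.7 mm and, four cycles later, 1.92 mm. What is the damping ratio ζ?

0.118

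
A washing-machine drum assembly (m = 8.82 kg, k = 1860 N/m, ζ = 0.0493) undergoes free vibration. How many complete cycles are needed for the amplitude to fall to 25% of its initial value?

5 cycles

Logarithmic decrement δ = 2πζ/√(1 − ζ²) = 2π × 0.04930/√(1 − 0.00243) = 0.3101.
x_n/x₀ = e^(−nδ) ≤ 0.25; take ln: n ≥ ln(1/0.25)/δ = 1.386/0.3101 = 4.470.
So 5 complete cycles are required.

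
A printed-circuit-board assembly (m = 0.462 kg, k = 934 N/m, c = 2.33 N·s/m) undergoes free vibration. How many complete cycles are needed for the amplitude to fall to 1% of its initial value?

ζ = c/(2√(km)) = 2.33/(2√(934 × 0.462)) = 2.33/41.55 = 0.05608.
Logarithmic decrement δ = 2πζ/√(1 − ζ²) = 2π × 0.05608/√(1 − 0.00315) = 0.3529.
x_n/x₀ = e^(−nδ) ≤ 0.01; take ln: n ≥ ln(1/0.01)/δ = 4.605/0.3529 = 13.05.
So 14 complete cycles are required.

14 cycles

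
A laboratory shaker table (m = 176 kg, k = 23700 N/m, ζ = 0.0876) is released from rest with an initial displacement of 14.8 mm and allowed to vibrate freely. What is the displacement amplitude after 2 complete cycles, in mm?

4.90 mm

Logarithmic decrement δ = 2πζ/√(1 − ζ²) = 2π × 0.08760/√(1 − 0.00767) = 0.5525.
After n cycles, x_n/x₀ = e^(−nδ), so x_2 = 14.8 × e^(−2 × 0.5525) = 14.8 × 0.3312 = 4.902 mm.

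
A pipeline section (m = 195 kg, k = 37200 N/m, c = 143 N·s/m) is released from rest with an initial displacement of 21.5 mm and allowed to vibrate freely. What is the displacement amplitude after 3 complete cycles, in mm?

ζ = c/(2√(km)) = 143/(2√(37200 × 195)) = 143/5387 = 0.02655.
Logarithmic decrement δ = 2πζ/√(1 − ζ²) = 2π × 0.02655/√(1 − 0.000705) = 0.1669.
After n cycles, x_n/x₀ = e^(−nδ), so x_3 = 21.5 × e^(−3 × 0.1669) = 21.5 × 0.6062 = 13.03 mm.

13.0 mm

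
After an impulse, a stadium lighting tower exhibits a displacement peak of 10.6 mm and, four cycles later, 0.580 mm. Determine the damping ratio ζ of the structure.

0.115

Logarithmic decrement δ = (1/n)·ln(x₀/x_n) = (1/4)·ln(10.6/0.580) = (1/4)·ln(18.28) = 0.7264.
ζ = δ/√(4π² + δ²) = 0.7264/√(39.48 + 0.528) = 0.7264/6.325 = 0.1148.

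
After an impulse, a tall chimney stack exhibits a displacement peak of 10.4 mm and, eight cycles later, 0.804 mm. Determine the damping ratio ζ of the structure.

Logarithmic decrement δ = (1/n)·ln(x₀/x_n) = (1/8)·ln(10.4/0.804) = (1/8)·ln(12.94) = 0.3200.
ζ = δ/√(4π² + δ²) = 0.3200/√(39.48 + 0.102) = 0.3200/6.291 = 0.05086.

0.0509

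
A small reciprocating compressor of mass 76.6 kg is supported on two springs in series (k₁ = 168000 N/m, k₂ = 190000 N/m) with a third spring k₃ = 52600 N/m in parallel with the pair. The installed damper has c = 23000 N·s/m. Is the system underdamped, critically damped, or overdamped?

overdamped

Series pair: k_s = k₁k₂/(k₁+k₂) = (168000)(190000)/(168000 + 190000) = 89160 N/m. In parallel with k₃: k_eq = 89160 + 52600 = 141800 N/m.
c_c = 2√(k_eq·m) = 6591 N·s/m; ζ = c/c_c = 23000/6591 = 3.49.
Since ζ > 1 the system is overdamped.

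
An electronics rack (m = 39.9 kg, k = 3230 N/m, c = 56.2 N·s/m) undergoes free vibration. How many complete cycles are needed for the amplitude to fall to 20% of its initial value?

ζ = c/(2√(km)) = 56.2/(2√(3230 × 39.9)) = 56.2/718.0 = 0.07827.
Logarithmic decrement δ = 2πζ/√(1 − ζ²) = 2π × 0.07827/√(1 − 0.00613) = 0.4933.
x_n/x₀ = e^(−nδ) ≤ 0.2; take ln: n ≥ ln(1/0.2)/δ = 1.609/0.4933 = 3.262.
So 4 complete cycles are required.

4 cycles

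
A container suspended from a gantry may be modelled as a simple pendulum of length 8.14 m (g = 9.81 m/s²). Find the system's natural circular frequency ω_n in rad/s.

For a simple pendulum ω_n = √(g/L) = √(9.81/8.14) = √1.205 = 1.098 rad/s.

1.10 rad/s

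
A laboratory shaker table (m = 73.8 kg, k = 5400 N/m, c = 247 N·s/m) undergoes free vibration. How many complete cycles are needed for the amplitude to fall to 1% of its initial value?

ζ = c/(2√(km)) = 247/(2√(5400 × 73.8)) = 247/1263 = 0.1956.
Logarithmic decrement δ = 2πζ/√(1 − ζ²) = 2π × 0.1956/√(1 − 0.0383) = 1.253.
x_n/x₀ = e^(−nδ) ≤ 0.01; take ln: n ≥ ln(1/0.01)/δ = 4.605/1.253 = 3.674.
So 4 complete cycles are required.

4 cycles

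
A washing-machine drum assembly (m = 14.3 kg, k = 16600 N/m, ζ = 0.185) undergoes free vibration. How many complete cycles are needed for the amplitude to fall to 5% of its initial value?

Logarithmic decrement δ = 2πζ/√(1 − ζ²) = 2π × 0.1850/√(1 − 0.0342) = 1.183.
x_n/x₀ = e^(−nδ) ≤ 0.05; take ln: n ≥ ln(1/0.05)/δ = 2.996/1.183 = 2.533.
So 3 complete cycles are required.

3 cycles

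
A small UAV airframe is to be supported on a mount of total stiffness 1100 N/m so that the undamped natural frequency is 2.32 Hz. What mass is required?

5.18 kg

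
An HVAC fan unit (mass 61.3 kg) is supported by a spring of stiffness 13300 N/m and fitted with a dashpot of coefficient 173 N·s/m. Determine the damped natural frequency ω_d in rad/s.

14.7 rad/s

ω_n = √(k/m) = √(13300/61.3) = 14.73 rad/s.
Critical damping c_c = 2√(k·m) = 2√(13300 × 61.3) = 1806 N·s/m, so ζ = c/c_c = 173/1806 = 0.09580.
ω_d = ω_n√(1 − ζ²) = 14.73 × √(1 − 0.00918) = 14.66 rad/s.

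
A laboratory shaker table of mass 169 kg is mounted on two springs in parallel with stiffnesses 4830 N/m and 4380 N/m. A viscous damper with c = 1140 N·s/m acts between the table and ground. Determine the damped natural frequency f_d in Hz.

Parallel springs add: k_eq = 4830 + 4380 = 9210 N/m.
ω_n = √(k_eq/m) = √(9210/169) = 7.382 rad/s.
Critical damping c_c = 2√(k_eq·m) = 2√(9210 × 169) = 2495 N·s/m, so ζ = c/c_c = 1140/2495 = 0.4569.
ω_d = ω_n√(1 − ζ²) = 7.382 × √(1 − 0.209) = 6.567 rad/s.
f_d = ω_d/(2π) = 1.045 Hz.

1.05 Hz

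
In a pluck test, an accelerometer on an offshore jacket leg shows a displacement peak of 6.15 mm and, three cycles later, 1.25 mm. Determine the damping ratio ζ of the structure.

0.0842

Logarithmic decrement δ = (1/n)·ln(x₀/x_n) = (1/3)·ln(6.15/1.25) = (1/3)·ln(4.920) = 0.5311.
ζ = δ/√(4π² + δ²) = 0.5311/√(39.48 + 0.282) = 0.5311/6.306 = 0.08423.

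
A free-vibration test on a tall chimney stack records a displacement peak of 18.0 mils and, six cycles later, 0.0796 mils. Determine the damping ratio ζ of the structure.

Logarithmic decrement δ = (1/n)·ln(x₀/x_n) = (1/6)·ln(18.0/0.0796) = (1/6)·ln(226.1) = 0.9035.
ζ = δ/√(4π² + δ²) = 0.9035/√(39.48 + 0.816) = 0.9035/6.348 = 0.1423.

0.142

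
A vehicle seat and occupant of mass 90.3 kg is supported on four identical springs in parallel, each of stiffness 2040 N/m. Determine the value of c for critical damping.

1720 N·s/m

Parallel springs add: k_eq = 4 × 2040 = 8160 N/m.
c_c = 2√(k_eq·m) = 2√(8160 × 90.3) = 2 × 858.4 = 1717 N·s/m.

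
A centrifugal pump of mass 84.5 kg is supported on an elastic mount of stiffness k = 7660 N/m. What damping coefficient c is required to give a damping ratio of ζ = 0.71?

1140 N·s/m

c_c = 2√(k·m) = 2√(7660 × 84.5) = 1609 N·s/m.
c = ζ·c_c = 0.71 × 1609 = 1142 N·s/m.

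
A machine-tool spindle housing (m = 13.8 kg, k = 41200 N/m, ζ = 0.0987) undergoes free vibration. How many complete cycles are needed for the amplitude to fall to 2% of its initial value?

Logarithmic decrement δ = 2πζ/√(1 − ζ²) = 2π × 0.09870/√(1 − 0.00974) = 0.6232.
x_n/x₀ = e^(−nδ) ≤ 0.02; take ln: n ≥ ln(1/0.02)/δ = 3.912/0.6232 = 6.277.
So 7 complete cycles are required.

7 cycles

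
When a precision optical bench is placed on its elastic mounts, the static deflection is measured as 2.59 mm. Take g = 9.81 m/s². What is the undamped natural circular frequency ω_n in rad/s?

61.5 rad/s

ω_n = √(g/δ_st) = √(9.81/0.00259) = √3788 = 61.54 rad/s.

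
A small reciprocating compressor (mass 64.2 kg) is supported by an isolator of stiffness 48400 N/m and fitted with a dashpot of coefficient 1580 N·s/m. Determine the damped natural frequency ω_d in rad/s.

24.5 rad/s

ω_n = √(k/m) = √(48400/64.2) = 27.46 rad/s.
Critical damping c_c = 2√(k·m) = 2√(48400 × 64.2) = 3525 N·s/m, so ζ = c/c_c = 1580/3525 = 0.4482.
ω_d = ω_n√(1 − ζ²) = 27.46 × √(1 − 0.201) = 24.55 rad/s.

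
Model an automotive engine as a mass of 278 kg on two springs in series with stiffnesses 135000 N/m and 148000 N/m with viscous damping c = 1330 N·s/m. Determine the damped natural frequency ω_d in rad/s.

Series springs: 1/k_eq = 1/135000 + 1/148000 = 1.416×10^-5, so k_eq = 70600 N/m.
ω_n = √(k_eq/m) = √(70600/278) = 15.94 rad/s.
Critical damping c_c = 2√(k_eq·m) = 2√(70600 × 278) = 8860 N·s/m, so ζ = c/c_c = 1330/8860 = 0.1501.
ω_d = ω_n√(1 − ζ²) = 15.94 × √(1 − 0.0225) = 15.76 rad/s.

15.8 rad/s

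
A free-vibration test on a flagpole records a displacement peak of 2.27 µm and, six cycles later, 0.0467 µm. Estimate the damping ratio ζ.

Logarithmic decrement δ = (1/n)·ln(x₀/x_n) = (1/6)·ln(2.27/0.0467) = (1/6)·ln(48.61) = 0.6473.
ζ = δ/√(4π² + δ²) = 0.6473/√(39.48 + 0.419) = 0.6473/6.316 = 0.1025.

0.102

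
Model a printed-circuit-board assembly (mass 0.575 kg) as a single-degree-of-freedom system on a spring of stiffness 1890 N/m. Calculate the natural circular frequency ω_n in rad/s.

57.3 rad/s

ω_n = √(k/m) = √(1890/0.575) = √3287 = 57.33 rad/s.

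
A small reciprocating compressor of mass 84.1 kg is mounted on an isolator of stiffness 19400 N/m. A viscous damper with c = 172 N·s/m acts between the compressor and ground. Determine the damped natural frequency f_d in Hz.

2.41 Hz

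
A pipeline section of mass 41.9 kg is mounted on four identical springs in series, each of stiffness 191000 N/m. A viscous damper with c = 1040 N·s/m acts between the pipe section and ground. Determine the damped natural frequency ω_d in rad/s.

31.4 rad/s

Series springs: 1/k_eq = 4/191000, so k_eq = 191000/4 = 47750 N/m.
ω_n = √(k_eq/m) = √(47750/41.9) = 33.76 rad/s.
Critical damping c_c = 2√(k_eq·m) = 2√(47750 × 41.9) = 2829 N·s/m, so ζ = c/c_c = 1040/2829 = 0.3676.
ω_d = ω_n√(1 − ζ²) = 33.76 × √(1 − 0.135) = 31.39 rad/s.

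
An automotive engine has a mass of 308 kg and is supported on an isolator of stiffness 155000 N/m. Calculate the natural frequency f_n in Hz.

ω_n = √(k/m) = √(155000/308) = √503.2 = 22.43 rad/s.
f_n = ω_n/(2π) = 22.43/6.283 = 3.570 Hz.

3.57 Hz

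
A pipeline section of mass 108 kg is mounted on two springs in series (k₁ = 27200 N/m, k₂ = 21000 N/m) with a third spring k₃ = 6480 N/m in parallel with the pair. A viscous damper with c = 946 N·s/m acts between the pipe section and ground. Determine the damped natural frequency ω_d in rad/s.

12.3 rad/s

Series pair: k_s = k₁k₂/(k₁+k₂) = (27200)(21000)/(27200 + 21000) = 11850 N/m. In parallel with k₃: k_eq = 11850 + 6480 = 18330 N/m.
ω_n = √(k_eq/m) = √(18330/108) = 13.03 rad/s.
Critical damping c_c = 2√(k_eq·m) = 2√(18330 × 108) = 2814 N·s/m, so ζ = c/c_c = 946/2814 = 0.3362.
ω_d = ω_n√(1 − ζ²) = 13.03 × √(1 − 0.113) = 12.27 rad/s.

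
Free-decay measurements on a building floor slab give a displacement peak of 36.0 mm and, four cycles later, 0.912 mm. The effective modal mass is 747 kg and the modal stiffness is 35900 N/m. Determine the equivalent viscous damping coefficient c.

Logarithmic decrement δ = (1/n)·ln(x₀/x_n) = (1/4)·ln(36.0/0.912) = (1/4)·ln(39.47) = 0.9189.
ζ = δ/√(4π² + δ²) = 0.9189/√(39.48 + 0.844) = 0.9189/6.350 = 0.1447.
c = ζ · 2√(km) = 0.1447 × 2√(35900 × 747) = 0.1447 × 10360 = 1499 N·s/m.

1500 N·s/m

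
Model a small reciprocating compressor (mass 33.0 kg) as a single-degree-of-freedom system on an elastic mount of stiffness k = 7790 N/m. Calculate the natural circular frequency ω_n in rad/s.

ω_n = √(k/m) = √(7790/33.0) = √236.1 = 15.36 rad/s.

15.4 rad/s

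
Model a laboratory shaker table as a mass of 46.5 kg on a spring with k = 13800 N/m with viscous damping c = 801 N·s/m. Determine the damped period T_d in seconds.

0.421 s

ω_n = √(k/m) = √(13800/46.5) = 17.23 rad/s.
Critical damping c_c = 2√(k·m) = 2√(13800 × 46.5) = 1602 N·s/m, so ζ = c/c_c = 801/1602 = 0.5000.
ω_d = ω_n√(1 − ζ²) = 17.23 × √(1 − 0.250) = 14.92 rad/s.
T_d = 2π/ω_d = 0.4211 s.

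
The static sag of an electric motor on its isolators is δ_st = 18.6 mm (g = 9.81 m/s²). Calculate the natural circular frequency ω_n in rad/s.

ω_n = √(g/δ_st) = √(9.81/0.0186) = √527.4 = 22.97 rad/s.

23.0 rad/s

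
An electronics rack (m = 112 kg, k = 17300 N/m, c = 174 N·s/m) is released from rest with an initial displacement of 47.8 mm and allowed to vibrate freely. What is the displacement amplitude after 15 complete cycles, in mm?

0.131 mm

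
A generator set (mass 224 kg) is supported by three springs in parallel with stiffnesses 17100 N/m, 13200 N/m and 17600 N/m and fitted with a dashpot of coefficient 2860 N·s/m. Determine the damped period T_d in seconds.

0.478 s

Parallel springs add: k_eq = 17100 + 13200 + 17600 = 47900 N/m.
ω_n = √(k_eq/m) = √(47900/224) = 14.62 rad/s.
Critical damping c_c = 2√(k_eq·m) = 2√(47900 × 224) = 6551 N·s/m, so ζ = c/c_c = 2860/6551 = 0.4366.
ω_d = ω_n√(1 − ζ²) = 14.62 × √(1 − 0.191) = 13.16 rad/s.
T_d = 2π/ω_d = 0.4776 s.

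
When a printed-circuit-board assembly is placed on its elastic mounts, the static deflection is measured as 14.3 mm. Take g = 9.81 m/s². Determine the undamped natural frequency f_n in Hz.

4.17 Hz

ω_n = √(g/δ_st) = √(9.81/0.0143) = √686.0 = 26.19 rad/s.
f_n = ω_n/(2π) = 26.19/6.283 = 4.169 Hz.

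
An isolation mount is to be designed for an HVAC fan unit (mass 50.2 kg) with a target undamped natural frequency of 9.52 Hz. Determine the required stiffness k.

ω_n = 2πf_n = 2π × 9.52 = 59.82 rad/s.
k = m·ω_n² = 50.2 × 59.82² = 50.2 × 3578 = 179600 N/m.

180000 N/m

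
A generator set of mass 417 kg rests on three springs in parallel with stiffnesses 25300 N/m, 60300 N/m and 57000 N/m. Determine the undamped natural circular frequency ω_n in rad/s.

Parallel springs add: k_eq = 25300 + 60300 + 57000 = 142600 N/m.
ω_n = √(k_eq/m) = √(142600/417) = √342.0 = 18.49 rad/s.

18.5 rad/s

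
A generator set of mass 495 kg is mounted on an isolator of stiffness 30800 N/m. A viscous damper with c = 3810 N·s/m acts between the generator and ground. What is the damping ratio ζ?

ω_n = √(k/m) = √(30800/495) = 7.888 rad/s.
Critical damping c_c = 2√(k·m) = 2√(30800 × 495) = 7809 N·s/m, so ζ = c/c_c = 3810/7809 = 0.4879.

0.488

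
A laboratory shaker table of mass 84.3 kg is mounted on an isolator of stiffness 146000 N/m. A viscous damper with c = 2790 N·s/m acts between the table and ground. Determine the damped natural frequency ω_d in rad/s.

ω_n = √(k/m) = √(146000/84.3) = 41.62 rad/s.
Critical damping c_c = 2√(k·m) = 2√(146000 × 84.3) = 7016 N·s/m, so ζ = c/c_c = 2790/7016 = 0.3976.
ω_d = ω_n√(1 − ζ²) = 41.62 × √(1 − 0.158) = 38.18 rad/s.

38.2 rad/s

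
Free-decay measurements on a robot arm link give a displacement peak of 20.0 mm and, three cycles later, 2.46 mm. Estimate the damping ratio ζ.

0.110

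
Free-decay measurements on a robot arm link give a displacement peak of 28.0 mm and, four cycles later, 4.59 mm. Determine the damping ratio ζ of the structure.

0.0718

Logarithmic decrement δ = (1/n)·ln(x₀/x_n) = (1/4)·ln(28.0/4.59) = (1/4)·ln(6.100) = 0.4521.
ζ = δ/√(4π² + δ²) = 0.4521/√(39.48 + 0.204) = 0.4521/6.299 = 0.07177.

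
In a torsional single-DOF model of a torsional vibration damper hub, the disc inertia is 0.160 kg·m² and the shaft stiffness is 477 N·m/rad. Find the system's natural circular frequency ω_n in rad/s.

ω_n = √(k_t/J) = √(477/0.160) = √2981 = 54.60 rad/s.

54.6 rad/s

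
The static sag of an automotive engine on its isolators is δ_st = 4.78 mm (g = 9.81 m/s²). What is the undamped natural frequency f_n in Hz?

ω_n = √(g/δ_st) = √(9.81/0.00478) = √2052 = 45.30 rad/s.
f_n = ω_n/(2π) = 45.30/6.283 = 7.210 Hz.

7.21 Hz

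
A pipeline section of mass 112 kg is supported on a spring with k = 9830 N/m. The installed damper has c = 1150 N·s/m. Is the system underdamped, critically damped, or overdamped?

c_c = 2√(k·m) = 2099 N·s/m; ζ = c/c_c = 1150/2099 = 0.548.
Since ζ < 1 the system is underdamped.

underdamped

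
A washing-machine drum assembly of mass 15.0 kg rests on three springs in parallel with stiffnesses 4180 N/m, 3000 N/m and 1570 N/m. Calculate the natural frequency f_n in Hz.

Parallel springs add: k_eq = 4180 + 3000 + 1570 = 8750 N/m.
ω_n = √(k_eq/m) = √(8750/15.0) = √583.3 = 24.15 rad/s.
f_n = ω_n/(2π) = 24.15/6.283 = 3.844 Hz.

3.84 Hz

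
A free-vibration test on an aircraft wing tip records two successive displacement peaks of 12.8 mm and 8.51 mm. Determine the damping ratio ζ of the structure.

Logarithmic decrement δ = (1/n)·ln(x₀/x_n) = (1/1)·ln(12.8/8.51) = (1/1)·ln(1.504) = 0.4082.
ζ = δ/√(4π² + δ²) = 0.4082/√(39.48 + 0.167) = 0.4082/6.296 = 0.06483.

0.0648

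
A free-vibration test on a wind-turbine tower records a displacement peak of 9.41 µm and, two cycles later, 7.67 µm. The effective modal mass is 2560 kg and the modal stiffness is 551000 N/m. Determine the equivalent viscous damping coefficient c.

1220 N·s/m

Logarithmic decrement δ = (1/n)·ln(x₀/x_n) = (1/2)·ln(9.41/7.67) = (1/2)·ln(1.227) = 0.1022.
ζ = δ/√(4π² + δ²) = 0.1022/√(39.48 + 0.0105) = 0.1022/6.284 = 0.01627.
c = ζ · 2√(km) = 0.01627 × 2√(551000 × 2560) = 0.01627 × 75110 = 1222 N·s/m.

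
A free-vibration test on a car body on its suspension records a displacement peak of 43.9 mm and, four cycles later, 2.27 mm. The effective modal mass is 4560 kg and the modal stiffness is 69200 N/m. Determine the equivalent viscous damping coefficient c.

4160 N·s/m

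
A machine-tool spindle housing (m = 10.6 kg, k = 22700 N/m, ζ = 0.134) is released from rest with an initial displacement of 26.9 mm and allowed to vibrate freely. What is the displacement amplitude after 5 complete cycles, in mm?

0.384 mm

Logarithmic decrement δ = 2πζ/√(1 − ζ²) = 2π × 0.1340/√(1 − 0.0180) = 0.8496.
After n cycles, x_n/x₀ = e^(−nδ), so x_5 = 26.9 × e^(−5 × 0.8496) = 26.9 × 0.01429 = 0.3845 mm.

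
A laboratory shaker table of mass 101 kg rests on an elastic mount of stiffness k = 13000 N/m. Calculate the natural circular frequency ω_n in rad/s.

11.3 rad/s

ω_n = √(k/m) = √(13000/101) = √128.7 = 11.35 rad/s.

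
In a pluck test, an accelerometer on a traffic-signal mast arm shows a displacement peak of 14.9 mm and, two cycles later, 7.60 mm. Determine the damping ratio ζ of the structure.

Logarithmic decrement δ = (1/n)·ln(x₀/x_n) = (1/2)·ln(14.9/7.60) = (1/2)·ln(1.961) = 0.3366.
ζ = δ/√(4π² + δ²) = 0.3366/√(39.48 + 0.113) = 0.3366/6.292 = 0.05350.

0.0535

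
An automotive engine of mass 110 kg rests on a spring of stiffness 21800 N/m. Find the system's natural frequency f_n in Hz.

ω_n = √(k/m) = √(21800/110) = √198.2 = 14.08 rad/s.
f_n = ω_n/(2π) = 14.08/6.283 = 2.241 Hz.

2.24 Hz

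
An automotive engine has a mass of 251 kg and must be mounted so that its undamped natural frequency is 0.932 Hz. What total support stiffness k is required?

8610 N/m

ω_n = 2πf_n = 2π × 0.932 = 5.856 rad/s.
k = m·ω_n² = 251 × 5.856² = 251 × 34.29 = 8607 N/m.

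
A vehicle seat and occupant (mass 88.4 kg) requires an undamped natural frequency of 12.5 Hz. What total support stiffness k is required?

545000 N/m

ω_n = 2πf_n = 2π × 12.5 = 78.54 rad/s.
k = m·ω_n² = 88.4 × 78.54² = 88.4 × 6169 = 545300 N/m.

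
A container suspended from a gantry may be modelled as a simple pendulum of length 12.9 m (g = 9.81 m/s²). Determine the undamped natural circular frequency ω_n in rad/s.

For a simple pendulum ω_n = √(g/L) = √(9.81/12.9) = √0.7605 = 0.8720 rad/s.

0.872 rad/s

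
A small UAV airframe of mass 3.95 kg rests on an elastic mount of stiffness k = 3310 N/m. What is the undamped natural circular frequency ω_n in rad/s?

28.9 rad/s

ω_n = √(k/m) = √(3310/3.95) = √838.0 = 28.95 rad/s.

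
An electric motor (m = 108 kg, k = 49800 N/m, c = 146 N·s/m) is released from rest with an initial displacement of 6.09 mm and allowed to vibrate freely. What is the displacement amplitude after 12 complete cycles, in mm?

0.567 mm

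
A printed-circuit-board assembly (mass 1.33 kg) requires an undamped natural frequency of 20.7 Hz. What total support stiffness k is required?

ω_n = 2πf_n = 2π × 20.7 = 130.1 rad/s.
k = m·ω_n² = 1.33 × 130.1² = 1.33 × 16920 = 22500 N/m.

22500 N/m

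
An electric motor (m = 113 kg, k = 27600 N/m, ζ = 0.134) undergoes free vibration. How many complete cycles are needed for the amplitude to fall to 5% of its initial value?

4 cycles

Logarithmic decrement δ = 2πζ/√(1 − ζ²) = 2π × 0.1340/√(1 − 0.0180) = 0.8496.
x_n/x₀ = e^(−nδ) ≤ 0.05; take ln: n ≥ ln(1/0.05)/δ = 2.996/0.8496 = 3.526.
So 4 complete cycles are required.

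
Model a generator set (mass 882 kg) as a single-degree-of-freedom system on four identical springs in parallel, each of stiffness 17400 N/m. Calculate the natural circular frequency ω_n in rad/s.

Parallel springs add: k_eq = 4 × 17400 = 69600 N/m.
ω_n = √(k_eq/m) = √(69600/882) = √78.91 = 8.883 rad/s.

8.88 rad/s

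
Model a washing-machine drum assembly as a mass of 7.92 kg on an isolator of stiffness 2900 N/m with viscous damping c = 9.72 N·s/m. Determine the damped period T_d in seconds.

0.329 s

ω_n = √(k/m) = √(2900/7.92) = 19.14 rad/s.
Critical damping c_c = 2√(k·m) = 2√(2900 × 7.92) = 303.1 N·s/m, so ζ = c/c_c = 9.72/303.1 = 0.03207.
ω_d = ω_n√(1 − ζ²) = 19.14 × √(1 − 0.00103) = 19.13 rad/s.
T_d = 2π/ω_d = 0.3285 s.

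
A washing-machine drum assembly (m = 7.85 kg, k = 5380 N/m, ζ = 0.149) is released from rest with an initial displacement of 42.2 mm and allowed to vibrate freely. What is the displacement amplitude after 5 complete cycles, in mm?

0.371 mm

Logarithmic decrement δ = 2πζ/√(1 − ζ²) = 2π × 0.1490/√(1 − 0.0222) = 0.9468.
After n cycles, x_n/x₀ = e^(−nδ), so x_5 = 42.2 × e^(−5 × 0.9468) = 42.2 × 0.008793 = 0.3711 mm.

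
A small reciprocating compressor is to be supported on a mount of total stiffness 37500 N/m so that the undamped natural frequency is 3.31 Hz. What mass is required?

ω_n = 2πf_n = 2π × 3.31 = 20.80 rad/s.
m = k/ω_n² = 37500/20.80² = 37500/432.5 = 86.70 kg.

86.7 kg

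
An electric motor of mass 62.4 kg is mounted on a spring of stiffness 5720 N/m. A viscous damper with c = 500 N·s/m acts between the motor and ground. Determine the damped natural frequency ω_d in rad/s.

8.70 rad/s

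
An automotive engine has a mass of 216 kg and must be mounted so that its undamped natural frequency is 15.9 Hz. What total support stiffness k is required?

ω_n = 2πf_n = 2π × 15.9 = 99.90 rad/s.
k = m·ω_n² = 216 × 99.90² = 216 × 9981 = 2156000 N/m.

2160000 N/m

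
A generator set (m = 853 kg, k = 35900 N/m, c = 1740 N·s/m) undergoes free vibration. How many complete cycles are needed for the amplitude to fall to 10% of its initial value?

3 cycles

ζ = c/(2√(km)) = 1740/(2√(35900 × 853)) = 1740/11070 = 0.1572.
Logarithmic decrement δ = 2πζ/√(1 − ζ²) = 2π × 0.1572/√(1 − 0.0247) = 1.000.
x_n/x₀ = e^(−nδ) ≤ 0.1; take ln: n ≥ ln(1/0.1)/δ = 2.303/1.000 = 2.302.
So 3 complete cycles are required.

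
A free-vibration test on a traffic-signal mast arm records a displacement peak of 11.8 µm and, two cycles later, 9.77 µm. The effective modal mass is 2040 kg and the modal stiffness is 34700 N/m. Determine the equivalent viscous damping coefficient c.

Logarithmic decrement δ = (1/n)·ln(x₀/x_n) = (1/2)·ln(11.8/9.77) = (1/2)·ln(1.208) = 0.09439.
ζ = δ/√(4π² + δ²) = 0.09439/√(39.48 + 0.00891) = 0.09439/6.284 = 0.01502.
c = ζ · 2√(km) = 0.01502 × 2√(34700 × 2040) = 0.01502 × 16830 = 252.8 N·s/m.

253 N·s/m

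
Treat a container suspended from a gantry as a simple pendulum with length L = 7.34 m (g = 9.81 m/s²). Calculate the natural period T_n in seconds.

For a simple pendulum ω_n = √(g/L) = √(9.81/7.34) = √1.337 = 1.156 rad/s.
T_n = 2π/ω_n = 6.283/1.156 = 5.435 s.

5.43 s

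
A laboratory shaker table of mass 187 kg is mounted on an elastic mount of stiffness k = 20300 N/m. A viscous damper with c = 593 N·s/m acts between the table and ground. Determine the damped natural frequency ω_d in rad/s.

ω_n = √(k/m) = √(20300/187) = 10.42 rad/s.
Critical damping c_c = 2√(k·m) = 2√(20300 × 187) = 3897 N·s/m, so ζ = c/c_c = 593/3897 = 0.1522.
ω_d = ω_n√(1 − ζ²) = 10.42 × √(1 − 0.0232) = 10.30 rad/s.

10.3 rad/s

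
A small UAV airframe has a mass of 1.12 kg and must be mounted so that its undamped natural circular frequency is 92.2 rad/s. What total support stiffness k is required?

9520 N/m

k = m·ω_n² = 1.12 × 92.20² = 1.12 × 8501 = 9521 N/m.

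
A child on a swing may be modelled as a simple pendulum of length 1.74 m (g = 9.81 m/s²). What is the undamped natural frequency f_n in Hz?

0.378 Hz

For a simple pendulum ω_n = √(g/L) = √(9.81/1.74) = √5.638 = 2.374 rad/s.
f_n = ω_n/(2π) = 2.374/6.283 = 0.3779 Hz.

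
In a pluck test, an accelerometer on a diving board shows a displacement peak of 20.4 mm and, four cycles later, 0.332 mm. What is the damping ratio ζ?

0.162

Logarithmic decrement δ = (1/n)·ln(x₀/x_n) = (1/4)·ln(20.4/0.332) = (1/4)·ln(61.45) = 1.030.
ζ = δ/√(4π² + δ²) = 1.030/√(39.48 + 1.06) = 1.030/6.367 = 0.1617.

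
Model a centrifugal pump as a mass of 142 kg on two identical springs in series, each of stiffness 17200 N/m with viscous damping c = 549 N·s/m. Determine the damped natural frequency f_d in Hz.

Series springs: 1/k_eq = 2/17200, so k_eq = 17200/2 = 8600 N/m.
ω_n = √(k_eq/m) = √(8600/142) = 7.782 rad/s.
Critical damping c_c = 2√(k_eq·m) = 2√(8600 × 142) = 2210 N·s/m, so ζ = c/c_c = 549/2210 = 0.2484.
ω_d = ω_n√(1 − ζ²) = 7.782 × √(1 − 0.0617) = 7.538 rad/s.
f_d = ω_d/(2π) = 1.200 Hz.

1.20 Hz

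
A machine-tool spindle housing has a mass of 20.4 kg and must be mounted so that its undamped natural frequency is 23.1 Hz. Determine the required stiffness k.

430000 N/m

ω_n = 2πf_n = 2π × 23.1 = 145.1 rad/s.
k = m·ω_n² = 20.4 × 145.1² = 20.4 × 21070 = 429700 N/m.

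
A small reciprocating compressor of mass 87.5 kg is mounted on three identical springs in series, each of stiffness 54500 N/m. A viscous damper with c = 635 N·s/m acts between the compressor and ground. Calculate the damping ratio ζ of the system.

0.252

Series springs: 1/k_eq = 3/54500, so k_eq = 54500/3 = 18170 N/m.
ω_n = √(k_eq/m) = √(18170/87.5) = 14.41 rad/s.
Critical damping c_c = 2√(k_eq·m) = 2√(18170 × 87.5) = 2522 N·s/m, so ζ = c/c_c = 635/2522 = 0.2518.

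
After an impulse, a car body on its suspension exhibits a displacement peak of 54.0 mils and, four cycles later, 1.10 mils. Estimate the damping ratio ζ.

0.153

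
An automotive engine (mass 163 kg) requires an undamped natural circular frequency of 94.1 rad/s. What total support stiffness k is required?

1440000 N/m

k = m·ω_n² = 163 × 94.10² = 163 × 8855 = 1443000 N/m.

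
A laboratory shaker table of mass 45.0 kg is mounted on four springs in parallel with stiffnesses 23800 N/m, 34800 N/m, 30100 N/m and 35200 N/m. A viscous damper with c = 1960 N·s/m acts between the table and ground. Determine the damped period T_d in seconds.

Parallel springs add: k_eq = 23800 + 34800 + 30100 + 35200 = 123900 N/m.
ω_n = √(k_eq/m) = √(123900/45.0) = 52.47 rad/s.
Critical damping c_c = 2√(k_eq·m) = 2√(123900 × 45.0) = 4722 N·s/m, so ζ = c/c_c = 1960/4722 = 0.4150.
ω_d = ω_n√(1 − ζ²) = 52.47 × √(1 − 0.172) = 47.74 rad/s.
T_d = 2π/ω_d = 0.1316 s.

0.132 s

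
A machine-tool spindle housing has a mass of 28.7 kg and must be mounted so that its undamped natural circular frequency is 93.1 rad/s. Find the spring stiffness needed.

k = m·ω_n² = 28.7 × 93.10² = 28.7 × 8668 = 248800 N/m.

249000 N/m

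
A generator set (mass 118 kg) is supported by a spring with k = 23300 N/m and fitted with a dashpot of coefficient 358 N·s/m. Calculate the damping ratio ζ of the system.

ω_n = √(k/m) = √(23300/118) = 14.05 rad/s.
Critical damping c_c = 2√(k·m) = 2√(23300 × 118) = 3316 N·s/m, so ζ = c/c_c = 358/3316 = 0.1080.

0.108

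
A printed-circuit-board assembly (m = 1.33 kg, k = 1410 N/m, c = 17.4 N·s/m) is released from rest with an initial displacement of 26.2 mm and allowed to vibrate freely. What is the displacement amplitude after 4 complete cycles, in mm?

ζ = c/(2√(km)) = 17.4/(2√(1410 × 1.33)) = 17.4/86.61 = 0.2009.
Logarithmic decrement δ = 2πζ/√(1 − ζ²) = 2π × 0.2009/√(1 − 0.0404) = 1.289.
After n cycles, x_n/x₀ = e^(−nδ), so x_4 = 26.2 × e^(−4 × 1.289) = 26.2 × 0.005775 = 0.1513 mm.

0.151 mm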